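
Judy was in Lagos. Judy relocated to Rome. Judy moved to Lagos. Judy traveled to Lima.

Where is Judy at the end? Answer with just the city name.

Answer: Lima

Derivation:
Tracking Judy's location:
Start: Judy is in Lagos.
After move 1: Lagos -> Rome. Judy is in Rome.
After move 2: Rome -> Lagos. Judy is in Lagos.
After move 3: Lagos -> Lima. Judy is in Lima.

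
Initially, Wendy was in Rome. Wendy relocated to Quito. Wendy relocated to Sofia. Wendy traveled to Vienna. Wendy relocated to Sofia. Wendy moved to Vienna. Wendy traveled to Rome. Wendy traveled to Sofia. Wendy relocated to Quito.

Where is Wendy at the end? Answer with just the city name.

Answer: Quito

Derivation:
Tracking Wendy's location:
Start: Wendy is in Rome.
After move 1: Rome -> Quito. Wendy is in Quito.
After move 2: Quito -> Sofia. Wendy is in Sofia.
After move 3: Sofia -> Vienna. Wendy is in Vienna.
After move 4: Vienna -> Sofia. Wendy is in Sofia.
After move 5: Sofia -> Vienna. Wendy is in Vienna.
After move 6: Vienna -> Rome. Wendy is in Rome.
After move 7: Rome -> Sofia. Wendy is in Sofia.
After move 8: Sofia -> Quito. Wendy is in Quito.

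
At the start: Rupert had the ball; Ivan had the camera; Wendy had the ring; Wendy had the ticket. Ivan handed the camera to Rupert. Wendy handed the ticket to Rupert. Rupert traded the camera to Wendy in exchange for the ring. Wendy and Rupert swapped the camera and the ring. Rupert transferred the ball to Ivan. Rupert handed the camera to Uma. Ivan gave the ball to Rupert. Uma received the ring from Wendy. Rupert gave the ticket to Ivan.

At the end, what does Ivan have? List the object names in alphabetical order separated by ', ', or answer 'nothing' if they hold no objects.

Tracking all object holders:
Start: ball:Rupert, camera:Ivan, ring:Wendy, ticket:Wendy
Event 1 (give camera: Ivan -> Rupert). State: ball:Rupert, camera:Rupert, ring:Wendy, ticket:Wendy
Event 2 (give ticket: Wendy -> Rupert). State: ball:Rupert, camera:Rupert, ring:Wendy, ticket:Rupert
Event 3 (swap camera<->ring: now camera:Wendy, ring:Rupert). State: ball:Rupert, camera:Wendy, ring:Rupert, ticket:Rupert
Event 4 (swap camera<->ring: now camera:Rupert, ring:Wendy). State: ball:Rupert, camera:Rupert, ring:Wendy, ticket:Rupert
Event 5 (give ball: Rupert -> Ivan). State: ball:Ivan, camera:Rupert, ring:Wendy, ticket:Rupert
Event 6 (give camera: Rupert -> Uma). State: ball:Ivan, camera:Uma, ring:Wendy, ticket:Rupert
Event 7 (give ball: Ivan -> Rupert). State: ball:Rupert, camera:Uma, ring:Wendy, ticket:Rupert
Event 8 (give ring: Wendy -> Uma). State: ball:Rupert, camera:Uma, ring:Uma, ticket:Rupert
Event 9 (give ticket: Rupert -> Ivan). State: ball:Rupert, camera:Uma, ring:Uma, ticket:Ivan

Final state: ball:Rupert, camera:Uma, ring:Uma, ticket:Ivan
Ivan holds: ticket.

Answer: ticket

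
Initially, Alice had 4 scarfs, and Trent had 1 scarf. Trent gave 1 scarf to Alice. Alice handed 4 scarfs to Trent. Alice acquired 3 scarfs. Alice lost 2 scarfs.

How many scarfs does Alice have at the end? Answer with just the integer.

Answer: 2

Derivation:
Tracking counts step by step:
Start: Alice=4, Trent=1
Event 1 (Trent -> Alice, 1): Trent: 1 -> 0, Alice: 4 -> 5. State: Alice=5, Trent=0
Event 2 (Alice -> Trent, 4): Alice: 5 -> 1, Trent: 0 -> 4. State: Alice=1, Trent=4
Event 3 (Alice +3): Alice: 1 -> 4. State: Alice=4, Trent=4
Event 4 (Alice -2): Alice: 4 -> 2. State: Alice=2, Trent=4

Alice's final count: 2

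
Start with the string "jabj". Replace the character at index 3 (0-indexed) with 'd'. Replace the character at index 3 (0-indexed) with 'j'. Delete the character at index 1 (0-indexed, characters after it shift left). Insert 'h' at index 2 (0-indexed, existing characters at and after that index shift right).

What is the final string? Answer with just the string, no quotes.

Applying each edit step by step:
Start: "jabj"
Op 1 (replace idx 3: 'j' -> 'd'): "jabj" -> "jabd"
Op 2 (replace idx 3: 'd' -> 'j'): "jabd" -> "jabj"
Op 3 (delete idx 1 = 'a'): "jabj" -> "jbj"
Op 4 (insert 'h' at idx 2): "jbj" -> "jbhj"

Answer: jbhj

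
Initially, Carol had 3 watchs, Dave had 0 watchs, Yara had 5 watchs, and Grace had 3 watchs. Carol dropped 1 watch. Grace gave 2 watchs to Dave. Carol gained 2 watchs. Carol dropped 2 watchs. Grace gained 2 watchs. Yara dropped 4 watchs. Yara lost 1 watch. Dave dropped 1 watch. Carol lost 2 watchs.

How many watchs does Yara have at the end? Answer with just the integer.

Answer: 0

Derivation:
Tracking counts step by step:
Start: Carol=3, Dave=0, Yara=5, Grace=3
Event 1 (Carol -1): Carol: 3 -> 2. State: Carol=2, Dave=0, Yara=5, Grace=3
Event 2 (Grace -> Dave, 2): Grace: 3 -> 1, Dave: 0 -> 2. State: Carol=2, Dave=2, Yara=5, Grace=1
Event 3 (Carol +2): Carol: 2 -> 4. State: Carol=4, Dave=2, Yara=5, Grace=1
Event 4 (Carol -2): Carol: 4 -> 2. State: Carol=2, Dave=2, Yara=5, Grace=1
Event 5 (Grace +2): Grace: 1 -> 3. State: Carol=2, Dave=2, Yara=5, Grace=3
Event 6 (Yara -4): Yara: 5 -> 1. State: Carol=2, Dave=2, Yara=1, Grace=3
Event 7 (Yara -1): Yara: 1 -> 0. State: Carol=2, Dave=2, Yara=0, Grace=3
Event 8 (Dave -1): Dave: 2 -> 1. State: Carol=2, Dave=1, Yara=0, Grace=3
Event 9 (Carol -2): Carol: 2 -> 0. State: Carol=0, Dave=1, Yara=0, Grace=3

Yara's final count: 0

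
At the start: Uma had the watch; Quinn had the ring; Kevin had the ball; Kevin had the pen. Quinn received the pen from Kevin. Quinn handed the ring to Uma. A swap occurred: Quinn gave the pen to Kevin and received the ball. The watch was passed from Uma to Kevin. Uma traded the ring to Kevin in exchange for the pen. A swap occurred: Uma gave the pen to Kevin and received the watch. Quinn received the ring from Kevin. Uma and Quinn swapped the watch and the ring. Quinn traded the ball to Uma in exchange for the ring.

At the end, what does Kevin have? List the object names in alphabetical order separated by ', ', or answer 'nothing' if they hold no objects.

Tracking all object holders:
Start: watch:Uma, ring:Quinn, ball:Kevin, pen:Kevin
Event 1 (give pen: Kevin -> Quinn). State: watch:Uma, ring:Quinn, ball:Kevin, pen:Quinn
Event 2 (give ring: Quinn -> Uma). State: watch:Uma, ring:Uma, ball:Kevin, pen:Quinn
Event 3 (swap pen<->ball: now pen:Kevin, ball:Quinn). State: watch:Uma, ring:Uma, ball:Quinn, pen:Kevin
Event 4 (give watch: Uma -> Kevin). State: watch:Kevin, ring:Uma, ball:Quinn, pen:Kevin
Event 5 (swap ring<->pen: now ring:Kevin, pen:Uma). State: watch:Kevin, ring:Kevin, ball:Quinn, pen:Uma
Event 6 (swap pen<->watch: now pen:Kevin, watch:Uma). State: watch:Uma, ring:Kevin, ball:Quinn, pen:Kevin
Event 7 (give ring: Kevin -> Quinn). State: watch:Uma, ring:Quinn, ball:Quinn, pen:Kevin
Event 8 (swap watch<->ring: now watch:Quinn, ring:Uma). State: watch:Quinn, ring:Uma, ball:Quinn, pen:Kevin
Event 9 (swap ball<->ring: now ball:Uma, ring:Quinn). State: watch:Quinn, ring:Quinn, ball:Uma, pen:Kevin

Final state: watch:Quinn, ring:Quinn, ball:Uma, pen:Kevin
Kevin holds: pen.

Answer: pen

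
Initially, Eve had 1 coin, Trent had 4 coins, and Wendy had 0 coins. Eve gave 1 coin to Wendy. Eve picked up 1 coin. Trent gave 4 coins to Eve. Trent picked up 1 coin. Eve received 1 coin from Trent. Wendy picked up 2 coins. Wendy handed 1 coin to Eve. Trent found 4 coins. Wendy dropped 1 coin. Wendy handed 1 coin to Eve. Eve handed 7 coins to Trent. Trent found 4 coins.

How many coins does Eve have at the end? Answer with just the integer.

Answer: 1

Derivation:
Tracking counts step by step:
Start: Eve=1, Trent=4, Wendy=0
Event 1 (Eve -> Wendy, 1): Eve: 1 -> 0, Wendy: 0 -> 1. State: Eve=0, Trent=4, Wendy=1
Event 2 (Eve +1): Eve: 0 -> 1. State: Eve=1, Trent=4, Wendy=1
Event 3 (Trent -> Eve, 4): Trent: 4 -> 0, Eve: 1 -> 5. State: Eve=5, Trent=0, Wendy=1
Event 4 (Trent +1): Trent: 0 -> 1. State: Eve=5, Trent=1, Wendy=1
Event 5 (Trent -> Eve, 1): Trent: 1 -> 0, Eve: 5 -> 6. State: Eve=6, Trent=0, Wendy=1
Event 6 (Wendy +2): Wendy: 1 -> 3. State: Eve=6, Trent=0, Wendy=3
Event 7 (Wendy -> Eve, 1): Wendy: 3 -> 2, Eve: 6 -> 7. State: Eve=7, Trent=0, Wendy=2
Event 8 (Trent +4): Trent: 0 -> 4. State: Eve=7, Trent=4, Wendy=2
Event 9 (Wendy -1): Wendy: 2 -> 1. State: Eve=7, Trent=4, Wendy=1
Event 10 (Wendy -> Eve, 1): Wendy: 1 -> 0, Eve: 7 -> 8. State: Eve=8, Trent=4, Wendy=0
Event 11 (Eve -> Trent, 7): Eve: 8 -> 1, Trent: 4 -> 11. State: Eve=1, Trent=11, Wendy=0
Event 12 (Trent +4): Trent: 11 -> 15. State: Eve=1, Trent=15, Wendy=0

Eve's final count: 1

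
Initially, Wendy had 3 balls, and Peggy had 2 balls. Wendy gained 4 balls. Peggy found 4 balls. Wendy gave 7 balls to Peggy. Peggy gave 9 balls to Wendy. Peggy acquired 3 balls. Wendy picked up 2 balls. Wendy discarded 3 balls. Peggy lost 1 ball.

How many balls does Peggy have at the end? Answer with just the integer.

Tracking counts step by step:
Start: Wendy=3, Peggy=2
Event 1 (Wendy +4): Wendy: 3 -> 7. State: Wendy=7, Peggy=2
Event 2 (Peggy +4): Peggy: 2 -> 6. State: Wendy=7, Peggy=6
Event 3 (Wendy -> Peggy, 7): Wendy: 7 -> 0, Peggy: 6 -> 13. State: Wendy=0, Peggy=13
Event 4 (Peggy -> Wendy, 9): Peggy: 13 -> 4, Wendy: 0 -> 9. State: Wendy=9, Peggy=4
Event 5 (Peggy +3): Peggy: 4 -> 7. State: Wendy=9, Peggy=7
Event 6 (Wendy +2): Wendy: 9 -> 11. State: Wendy=11, Peggy=7
Event 7 (Wendy -3): Wendy: 11 -> 8. State: Wendy=8, Peggy=7
Event 8 (Peggy -1): Peggy: 7 -> 6. State: Wendy=8, Peggy=6

Peggy's final count: 6

Answer: 6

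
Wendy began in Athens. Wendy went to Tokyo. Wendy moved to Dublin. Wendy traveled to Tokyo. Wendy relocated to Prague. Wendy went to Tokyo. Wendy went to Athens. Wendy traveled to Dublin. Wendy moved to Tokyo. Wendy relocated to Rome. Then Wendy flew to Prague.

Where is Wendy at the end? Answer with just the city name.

Answer: Prague

Derivation:
Tracking Wendy's location:
Start: Wendy is in Athens.
After move 1: Athens -> Tokyo. Wendy is in Tokyo.
After move 2: Tokyo -> Dublin. Wendy is in Dublin.
After move 3: Dublin -> Tokyo. Wendy is in Tokyo.
After move 4: Tokyo -> Prague. Wendy is in Prague.
After move 5: Prague -> Tokyo. Wendy is in Tokyo.
After move 6: Tokyo -> Athens. Wendy is in Athens.
After move 7: Athens -> Dublin. Wendy is in Dublin.
After move 8: Dublin -> Tokyo. Wendy is in Tokyo.
After move 9: Tokyo -> Rome. Wendy is in Rome.
After move 10: Rome -> Prague. Wendy is in Prague.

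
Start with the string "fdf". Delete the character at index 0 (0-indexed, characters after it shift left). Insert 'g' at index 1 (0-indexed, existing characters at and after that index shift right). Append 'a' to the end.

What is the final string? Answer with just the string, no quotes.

Applying each edit step by step:
Start: "fdf"
Op 1 (delete idx 0 = 'f'): "fdf" -> "df"
Op 2 (insert 'g' at idx 1): "df" -> "dgf"
Op 3 (append 'a'): "dgf" -> "dgfa"

Answer: dgfa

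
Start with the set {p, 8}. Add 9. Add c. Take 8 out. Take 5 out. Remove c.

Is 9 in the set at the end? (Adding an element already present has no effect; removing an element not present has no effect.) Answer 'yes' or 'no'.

Tracking the set through each operation:
Start: {8, p}
Event 1 (add 9): added. Set: {8, 9, p}
Event 2 (add c): added. Set: {8, 9, c, p}
Event 3 (remove 8): removed. Set: {9, c, p}
Event 4 (remove 5): not present, no change. Set: {9, c, p}
Event 5 (remove c): removed. Set: {9, p}

Final set: {9, p} (size 2)
9 is in the final set.

Answer: yes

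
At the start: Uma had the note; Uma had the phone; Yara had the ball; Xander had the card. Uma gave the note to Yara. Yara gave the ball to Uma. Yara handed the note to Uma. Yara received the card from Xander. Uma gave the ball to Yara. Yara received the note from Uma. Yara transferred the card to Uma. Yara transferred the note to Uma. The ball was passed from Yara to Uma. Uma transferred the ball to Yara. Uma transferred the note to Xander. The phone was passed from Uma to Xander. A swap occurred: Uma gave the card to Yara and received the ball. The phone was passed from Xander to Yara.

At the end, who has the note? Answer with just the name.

Answer: Xander

Derivation:
Tracking all object holders:
Start: note:Uma, phone:Uma, ball:Yara, card:Xander
Event 1 (give note: Uma -> Yara). State: note:Yara, phone:Uma, ball:Yara, card:Xander
Event 2 (give ball: Yara -> Uma). State: note:Yara, phone:Uma, ball:Uma, card:Xander
Event 3 (give note: Yara -> Uma). State: note:Uma, phone:Uma, ball:Uma, card:Xander
Event 4 (give card: Xander -> Yara). State: note:Uma, phone:Uma, ball:Uma, card:Yara
Event 5 (give ball: Uma -> Yara). State: note:Uma, phone:Uma, ball:Yara, card:Yara
Event 6 (give note: Uma -> Yara). State: note:Yara, phone:Uma, ball:Yara, card:Yara
Event 7 (give card: Yara -> Uma). State: note:Yara, phone:Uma, ball:Yara, card:Uma
Event 8 (give note: Yara -> Uma). State: note:Uma, phone:Uma, ball:Yara, card:Uma
Event 9 (give ball: Yara -> Uma). State: note:Uma, phone:Uma, ball:Uma, card:Uma
Event 10 (give ball: Uma -> Yara). State: note:Uma, phone:Uma, ball:Yara, card:Uma
Event 11 (give note: Uma -> Xander). State: note:Xander, phone:Uma, ball:Yara, card:Uma
Event 12 (give phone: Uma -> Xander). State: note:Xander, phone:Xander, ball:Yara, card:Uma
Event 13 (swap card<->ball: now card:Yara, ball:Uma). State: note:Xander, phone:Xander, ball:Uma, card:Yara
Event 14 (give phone: Xander -> Yara). State: note:Xander, phone:Yara, ball:Uma, card:Yara

Final state: note:Xander, phone:Yara, ball:Uma, card:Yara
The note is held by Xander.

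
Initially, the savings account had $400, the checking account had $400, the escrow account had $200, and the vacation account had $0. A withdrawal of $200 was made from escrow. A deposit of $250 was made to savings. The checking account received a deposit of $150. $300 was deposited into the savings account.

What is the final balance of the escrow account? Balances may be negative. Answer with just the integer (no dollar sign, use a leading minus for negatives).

Answer: 0

Derivation:
Tracking account balances step by step:
Start: savings=400, checking=400, escrow=200, vacation=0
Event 1 (withdraw 200 from escrow): escrow: 200 - 200 = 0. Balances: savings=400, checking=400, escrow=0, vacation=0
Event 2 (deposit 250 to savings): savings: 400 + 250 = 650. Balances: savings=650, checking=400, escrow=0, vacation=0
Event 3 (deposit 150 to checking): checking: 400 + 150 = 550. Balances: savings=650, checking=550, escrow=0, vacation=0
Event 4 (deposit 300 to savings): savings: 650 + 300 = 950. Balances: savings=950, checking=550, escrow=0, vacation=0

Final balance of escrow: 0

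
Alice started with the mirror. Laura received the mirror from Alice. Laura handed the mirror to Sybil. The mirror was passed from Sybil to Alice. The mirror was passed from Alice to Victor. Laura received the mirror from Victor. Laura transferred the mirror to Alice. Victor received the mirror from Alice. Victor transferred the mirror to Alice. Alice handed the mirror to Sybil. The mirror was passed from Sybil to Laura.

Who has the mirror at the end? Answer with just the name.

Tracking the mirror through each event:
Start: Alice has the mirror.
After event 1: Laura has the mirror.
After event 2: Sybil has the mirror.
After event 3: Alice has the mirror.
After event 4: Victor has the mirror.
After event 5: Laura has the mirror.
After event 6: Alice has the mirror.
After event 7: Victor has the mirror.
After event 8: Alice has the mirror.
After event 9: Sybil has the mirror.
After event 10: Laura has the mirror.

Answer: Laura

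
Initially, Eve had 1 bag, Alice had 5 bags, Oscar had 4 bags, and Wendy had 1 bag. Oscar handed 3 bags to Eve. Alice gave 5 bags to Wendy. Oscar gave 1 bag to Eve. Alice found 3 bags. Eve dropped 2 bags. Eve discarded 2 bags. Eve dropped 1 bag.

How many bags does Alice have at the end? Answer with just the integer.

Tracking counts step by step:
Start: Eve=1, Alice=5, Oscar=4, Wendy=1
Event 1 (Oscar -> Eve, 3): Oscar: 4 -> 1, Eve: 1 -> 4. State: Eve=4, Alice=5, Oscar=1, Wendy=1
Event 2 (Alice -> Wendy, 5): Alice: 5 -> 0, Wendy: 1 -> 6. State: Eve=4, Alice=0, Oscar=1, Wendy=6
Event 3 (Oscar -> Eve, 1): Oscar: 1 -> 0, Eve: 4 -> 5. State: Eve=5, Alice=0, Oscar=0, Wendy=6
Event 4 (Alice +3): Alice: 0 -> 3. State: Eve=5, Alice=3, Oscar=0, Wendy=6
Event 5 (Eve -2): Eve: 5 -> 3. State: Eve=3, Alice=3, Oscar=0, Wendy=6
Event 6 (Eve -2): Eve: 3 -> 1. State: Eve=1, Alice=3, Oscar=0, Wendy=6
Event 7 (Eve -1): Eve: 1 -> 0. State: Eve=0, Alice=3, Oscar=0, Wendy=6

Alice's final count: 3

Answer: 3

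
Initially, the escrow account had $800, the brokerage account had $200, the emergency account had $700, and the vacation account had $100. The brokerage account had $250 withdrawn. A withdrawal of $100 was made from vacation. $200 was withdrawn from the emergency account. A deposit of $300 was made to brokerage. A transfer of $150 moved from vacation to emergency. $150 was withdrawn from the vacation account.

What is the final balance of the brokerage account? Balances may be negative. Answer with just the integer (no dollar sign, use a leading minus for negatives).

Answer: 250

Derivation:
Tracking account balances step by step:
Start: escrow=800, brokerage=200, emergency=700, vacation=100
Event 1 (withdraw 250 from brokerage): brokerage: 200 - 250 = -50. Balances: escrow=800, brokerage=-50, emergency=700, vacation=100
Event 2 (withdraw 100 from vacation): vacation: 100 - 100 = 0. Balances: escrow=800, brokerage=-50, emergency=700, vacation=0
Event 3 (withdraw 200 from emergency): emergency: 700 - 200 = 500. Balances: escrow=800, brokerage=-50, emergency=500, vacation=0
Event 4 (deposit 300 to brokerage): brokerage: -50 + 300 = 250. Balances: escrow=800, brokerage=250, emergency=500, vacation=0
Event 5 (transfer 150 vacation -> emergency): vacation: 0 - 150 = -150, emergency: 500 + 150 = 650. Balances: escrow=800, brokerage=250, emergency=650, vacation=-150
Event 6 (withdraw 150 from vacation): vacation: -150 - 150 = -300. Balances: escrow=800, brokerage=250, emergency=650, vacation=-300

Final balance of brokerage: 250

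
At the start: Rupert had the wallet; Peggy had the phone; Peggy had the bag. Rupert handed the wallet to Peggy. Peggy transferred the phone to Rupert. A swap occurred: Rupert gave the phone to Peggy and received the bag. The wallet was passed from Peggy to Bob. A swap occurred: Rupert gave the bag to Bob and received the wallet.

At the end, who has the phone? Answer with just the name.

Tracking all object holders:
Start: wallet:Rupert, phone:Peggy, bag:Peggy
Event 1 (give wallet: Rupert -> Peggy). State: wallet:Peggy, phone:Peggy, bag:Peggy
Event 2 (give phone: Peggy -> Rupert). State: wallet:Peggy, phone:Rupert, bag:Peggy
Event 3 (swap phone<->bag: now phone:Peggy, bag:Rupert). State: wallet:Peggy, phone:Peggy, bag:Rupert
Event 4 (give wallet: Peggy -> Bob). State: wallet:Bob, phone:Peggy, bag:Rupert
Event 5 (swap bag<->wallet: now bag:Bob, wallet:Rupert). State: wallet:Rupert, phone:Peggy, bag:Bob

Final state: wallet:Rupert, phone:Peggy, bag:Bob
The phone is held by Peggy.

Answer: Peggy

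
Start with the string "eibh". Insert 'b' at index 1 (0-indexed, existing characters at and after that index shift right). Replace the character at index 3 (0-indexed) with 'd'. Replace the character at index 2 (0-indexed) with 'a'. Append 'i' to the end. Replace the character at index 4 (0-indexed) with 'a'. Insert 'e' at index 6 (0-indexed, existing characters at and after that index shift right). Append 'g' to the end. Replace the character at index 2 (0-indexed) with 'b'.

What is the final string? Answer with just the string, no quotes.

Applying each edit step by step:
Start: "eibh"
Op 1 (insert 'b' at idx 1): "eibh" -> "ebibh"
Op 2 (replace idx 3: 'b' -> 'd'): "ebibh" -> "ebidh"
Op 3 (replace idx 2: 'i' -> 'a'): "ebidh" -> "ebadh"
Op 4 (append 'i'): "ebadh" -> "ebadhi"
Op 5 (replace idx 4: 'h' -> 'a'): "ebadhi" -> "ebadai"
Op 6 (insert 'e' at idx 6): "ebadai" -> "ebadaie"
Op 7 (append 'g'): "ebadaie" -> "ebadaieg"
Op 8 (replace idx 2: 'a' -> 'b'): "ebadaieg" -> "ebbdaieg"

Answer: ebbdaieg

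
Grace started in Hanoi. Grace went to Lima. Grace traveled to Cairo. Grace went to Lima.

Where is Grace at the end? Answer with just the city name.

Tracking Grace's location:
Start: Grace is in Hanoi.
After move 1: Hanoi -> Lima. Grace is in Lima.
After move 2: Lima -> Cairo. Grace is in Cairo.
After move 3: Cairo -> Lima. Grace is in Lima.

Answer: Lima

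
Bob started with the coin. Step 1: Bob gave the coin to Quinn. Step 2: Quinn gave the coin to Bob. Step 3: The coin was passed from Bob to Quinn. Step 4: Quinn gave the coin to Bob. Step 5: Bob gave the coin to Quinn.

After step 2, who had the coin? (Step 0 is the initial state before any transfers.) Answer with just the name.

Answer: Bob

Derivation:
Tracking the coin holder through step 2:
After step 0 (start): Bob
After step 1: Quinn
After step 2: Bob

At step 2, the holder is Bob.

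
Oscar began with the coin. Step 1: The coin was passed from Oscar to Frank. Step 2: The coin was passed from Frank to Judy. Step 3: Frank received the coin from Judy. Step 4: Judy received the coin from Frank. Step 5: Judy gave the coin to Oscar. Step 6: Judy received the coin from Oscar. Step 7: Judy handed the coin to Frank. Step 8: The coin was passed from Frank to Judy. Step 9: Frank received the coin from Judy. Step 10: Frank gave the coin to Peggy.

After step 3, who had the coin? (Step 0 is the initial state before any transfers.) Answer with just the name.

Tracking the coin holder through step 3:
After step 0 (start): Oscar
After step 1: Frank
After step 2: Judy
After step 3: Frank

At step 3, the holder is Frank.

Answer: Frank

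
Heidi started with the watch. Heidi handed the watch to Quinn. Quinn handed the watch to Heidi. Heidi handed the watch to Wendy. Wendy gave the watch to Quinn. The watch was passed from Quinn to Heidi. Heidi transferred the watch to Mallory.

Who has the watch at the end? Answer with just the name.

Tracking the watch through each event:
Start: Heidi has the watch.
After event 1: Quinn has the watch.
After event 2: Heidi has the watch.
After event 3: Wendy has the watch.
After event 4: Quinn has the watch.
After event 5: Heidi has the watch.
After event 6: Mallory has the watch.

Answer: Mallory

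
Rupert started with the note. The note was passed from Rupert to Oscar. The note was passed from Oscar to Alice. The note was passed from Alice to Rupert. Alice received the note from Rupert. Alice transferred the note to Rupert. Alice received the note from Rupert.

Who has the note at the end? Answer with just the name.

Tracking the note through each event:
Start: Rupert has the note.
After event 1: Oscar has the note.
After event 2: Alice has the note.
After event 3: Rupert has the note.
After event 4: Alice has the note.
After event 5: Rupert has the note.
After event 6: Alice has the note.

Answer: Alice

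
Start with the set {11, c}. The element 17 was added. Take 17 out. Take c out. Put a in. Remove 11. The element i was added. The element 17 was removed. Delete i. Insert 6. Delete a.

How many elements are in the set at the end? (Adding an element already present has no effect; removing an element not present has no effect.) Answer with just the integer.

Tracking the set through each operation:
Start: {11, c}
Event 1 (add 17): added. Set: {11, 17, c}
Event 2 (remove 17): removed. Set: {11, c}
Event 3 (remove c): removed. Set: {11}
Event 4 (add a): added. Set: {11, a}
Event 5 (remove 11): removed. Set: {a}
Event 6 (add i): added. Set: {a, i}
Event 7 (remove 17): not present, no change. Set: {a, i}
Event 8 (remove i): removed. Set: {a}
Event 9 (add 6): added. Set: {6, a}
Event 10 (remove a): removed. Set: {6}

Final set: {6} (size 1)

Answer: 1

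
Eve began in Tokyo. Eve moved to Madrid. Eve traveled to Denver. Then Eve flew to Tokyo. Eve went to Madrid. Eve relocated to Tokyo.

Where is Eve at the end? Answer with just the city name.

Answer: Tokyo

Derivation:
Tracking Eve's location:
Start: Eve is in Tokyo.
After move 1: Tokyo -> Madrid. Eve is in Madrid.
After move 2: Madrid -> Denver. Eve is in Denver.
After move 3: Denver -> Tokyo. Eve is in Tokyo.
After move 4: Tokyo -> Madrid. Eve is in Madrid.
After move 5: Madrid -> Tokyo. Eve is in Tokyo.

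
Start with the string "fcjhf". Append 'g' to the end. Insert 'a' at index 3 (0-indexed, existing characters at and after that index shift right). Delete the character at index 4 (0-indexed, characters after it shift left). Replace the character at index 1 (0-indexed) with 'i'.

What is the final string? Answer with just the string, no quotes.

Applying each edit step by step:
Start: "fcjhf"
Op 1 (append 'g'): "fcjhf" -> "fcjhfg"
Op 2 (insert 'a' at idx 3): "fcjhfg" -> "fcjahfg"
Op 3 (delete idx 4 = 'h'): "fcjahfg" -> "fcjafg"
Op 4 (replace idx 1: 'c' -> 'i'): "fcjafg" -> "fijafg"

Answer: fijafg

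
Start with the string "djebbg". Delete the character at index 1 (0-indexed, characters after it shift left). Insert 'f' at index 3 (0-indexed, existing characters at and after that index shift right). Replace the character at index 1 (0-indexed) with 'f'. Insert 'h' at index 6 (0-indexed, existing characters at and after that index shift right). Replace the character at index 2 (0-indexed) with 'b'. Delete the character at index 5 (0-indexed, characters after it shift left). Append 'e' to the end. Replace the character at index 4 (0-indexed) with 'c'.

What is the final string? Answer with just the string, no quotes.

Answer: dfbfche

Derivation:
Applying each edit step by step:
Start: "djebbg"
Op 1 (delete idx 1 = 'j'): "djebbg" -> "debbg"
Op 2 (insert 'f' at idx 3): "debbg" -> "debfbg"
Op 3 (replace idx 1: 'e' -> 'f'): "debfbg" -> "dfbfbg"
Op 4 (insert 'h' at idx 6): "dfbfbg" -> "dfbfbgh"
Op 5 (replace idx 2: 'b' -> 'b'): "dfbfbgh" -> "dfbfbgh"
Op 6 (delete idx 5 = 'g'): "dfbfbgh" -> "dfbfbh"
Op 7 (append 'e'): "dfbfbh" -> "dfbfbhe"
Op 8 (replace idx 4: 'b' -> 'c'): "dfbfbhe" -> "dfbfche"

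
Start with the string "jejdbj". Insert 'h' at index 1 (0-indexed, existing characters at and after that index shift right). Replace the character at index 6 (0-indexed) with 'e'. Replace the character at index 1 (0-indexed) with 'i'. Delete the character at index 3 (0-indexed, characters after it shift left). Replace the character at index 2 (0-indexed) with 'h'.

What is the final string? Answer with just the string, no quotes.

Answer: jihdbe

Derivation:
Applying each edit step by step:
Start: "jejdbj"
Op 1 (insert 'h' at idx 1): "jejdbj" -> "jhejdbj"
Op 2 (replace idx 6: 'j' -> 'e'): "jhejdbj" -> "jhejdbe"
Op 3 (replace idx 1: 'h' -> 'i'): "jhejdbe" -> "jiejdbe"
Op 4 (delete idx 3 = 'j'): "jiejdbe" -> "jiedbe"
Op 5 (replace idx 2: 'e' -> 'h'): "jiedbe" -> "jihdbe"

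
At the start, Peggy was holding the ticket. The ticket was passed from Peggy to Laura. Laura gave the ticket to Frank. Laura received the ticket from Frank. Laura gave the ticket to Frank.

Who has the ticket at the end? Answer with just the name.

Tracking the ticket through each event:
Start: Peggy has the ticket.
After event 1: Laura has the ticket.
After event 2: Frank has the ticket.
After event 3: Laura has the ticket.
After event 4: Frank has the ticket.

Answer: Frank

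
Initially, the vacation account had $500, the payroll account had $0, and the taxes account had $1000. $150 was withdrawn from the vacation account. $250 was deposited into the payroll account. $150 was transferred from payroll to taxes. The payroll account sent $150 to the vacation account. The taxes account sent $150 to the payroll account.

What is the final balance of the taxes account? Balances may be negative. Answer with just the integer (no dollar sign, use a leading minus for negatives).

Tracking account balances step by step:
Start: vacation=500, payroll=0, taxes=1000
Event 1 (withdraw 150 from vacation): vacation: 500 - 150 = 350. Balances: vacation=350, payroll=0, taxes=1000
Event 2 (deposit 250 to payroll): payroll: 0 + 250 = 250. Balances: vacation=350, payroll=250, taxes=1000
Event 3 (transfer 150 payroll -> taxes): payroll: 250 - 150 = 100, taxes: 1000 + 150 = 1150. Balances: vacation=350, payroll=100, taxes=1150
Event 4 (transfer 150 payroll -> vacation): payroll: 100 - 150 = -50, vacation: 350 + 150 = 500. Balances: vacation=500, payroll=-50, taxes=1150
Event 5 (transfer 150 taxes -> payroll): taxes: 1150 - 150 = 1000, payroll: -50 + 150 = 100. Balances: vacation=500, payroll=100, taxes=1000

Final balance of taxes: 1000

Answer: 1000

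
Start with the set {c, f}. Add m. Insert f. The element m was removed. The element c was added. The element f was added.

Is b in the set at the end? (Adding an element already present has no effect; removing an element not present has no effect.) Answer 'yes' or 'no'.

Answer: no

Derivation:
Tracking the set through each operation:
Start: {c, f}
Event 1 (add m): added. Set: {c, f, m}
Event 2 (add f): already present, no change. Set: {c, f, m}
Event 3 (remove m): removed. Set: {c, f}
Event 4 (add c): already present, no change. Set: {c, f}
Event 5 (add f): already present, no change. Set: {c, f}

Final set: {c, f} (size 2)
b is NOT in the final set.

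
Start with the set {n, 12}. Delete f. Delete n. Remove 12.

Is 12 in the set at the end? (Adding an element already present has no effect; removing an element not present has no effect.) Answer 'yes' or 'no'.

Answer: no

Derivation:
Tracking the set through each operation:
Start: {12, n}
Event 1 (remove f): not present, no change. Set: {12, n}
Event 2 (remove n): removed. Set: {12}
Event 3 (remove 12): removed. Set: {}

Final set: {} (size 0)
12 is NOT in the final set.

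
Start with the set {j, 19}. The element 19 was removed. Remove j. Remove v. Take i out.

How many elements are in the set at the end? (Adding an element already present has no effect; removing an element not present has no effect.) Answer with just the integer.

Tracking the set through each operation:
Start: {19, j}
Event 1 (remove 19): removed. Set: {j}
Event 2 (remove j): removed. Set: {}
Event 3 (remove v): not present, no change. Set: {}
Event 4 (remove i): not present, no change. Set: {}

Final set: {} (size 0)

Answer: 0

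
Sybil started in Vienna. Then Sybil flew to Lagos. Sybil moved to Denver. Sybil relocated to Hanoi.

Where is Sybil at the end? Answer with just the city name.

Tracking Sybil's location:
Start: Sybil is in Vienna.
After move 1: Vienna -> Lagos. Sybil is in Lagos.
After move 2: Lagos -> Denver. Sybil is in Denver.
After move 3: Denver -> Hanoi. Sybil is in Hanoi.

Answer: Hanoi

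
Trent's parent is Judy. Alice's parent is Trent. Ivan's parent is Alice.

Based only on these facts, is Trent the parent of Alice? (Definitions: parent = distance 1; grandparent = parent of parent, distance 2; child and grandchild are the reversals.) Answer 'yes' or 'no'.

Reconstructing the parent chain from the given facts:
  Judy -> Trent -> Alice -> Ivan
(each arrow means 'parent of the next')
Positions in the chain (0 = top):
  position of Judy: 0
  position of Trent: 1
  position of Alice: 2
  position of Ivan: 3

Trent is at position 1, Alice is at position 2; signed distance (j - i) = 1.
'parent' requires j - i = 1. Actual distance is 1, so the relation HOLDS.

Answer: yes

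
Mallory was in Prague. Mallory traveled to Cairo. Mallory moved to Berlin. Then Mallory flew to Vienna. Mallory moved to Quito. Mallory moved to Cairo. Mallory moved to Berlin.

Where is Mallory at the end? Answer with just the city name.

Answer: Berlin

Derivation:
Tracking Mallory's location:
Start: Mallory is in Prague.
After move 1: Prague -> Cairo. Mallory is in Cairo.
After move 2: Cairo -> Berlin. Mallory is in Berlin.
After move 3: Berlin -> Vienna. Mallory is in Vienna.
After move 4: Vienna -> Quito. Mallory is in Quito.
After move 5: Quito -> Cairo. Mallory is in Cairo.
After move 6: Cairo -> Berlin. Mallory is in Berlin.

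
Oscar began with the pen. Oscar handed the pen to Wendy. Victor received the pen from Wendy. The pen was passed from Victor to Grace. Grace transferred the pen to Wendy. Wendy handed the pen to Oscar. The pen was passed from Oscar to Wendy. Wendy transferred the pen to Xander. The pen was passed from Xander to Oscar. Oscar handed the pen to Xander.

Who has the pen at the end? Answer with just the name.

Answer: Xander

Derivation:
Tracking the pen through each event:
Start: Oscar has the pen.
After event 1: Wendy has the pen.
After event 2: Victor has the pen.
After event 3: Grace has the pen.
After event 4: Wendy has the pen.
After event 5: Oscar has the pen.
After event 6: Wendy has the pen.
After event 7: Xander has the pen.
After event 8: Oscar has the pen.
After event 9: Xander has the pen.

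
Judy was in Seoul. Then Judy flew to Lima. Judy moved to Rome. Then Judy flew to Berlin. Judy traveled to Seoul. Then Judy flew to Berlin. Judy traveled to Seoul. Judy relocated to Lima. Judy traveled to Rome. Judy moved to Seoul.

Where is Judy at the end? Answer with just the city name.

Answer: Seoul

Derivation:
Tracking Judy's location:
Start: Judy is in Seoul.
After move 1: Seoul -> Lima. Judy is in Lima.
After move 2: Lima -> Rome. Judy is in Rome.
After move 3: Rome -> Berlin. Judy is in Berlin.
After move 4: Berlin -> Seoul. Judy is in Seoul.
After move 5: Seoul -> Berlin. Judy is in Berlin.
After move 6: Berlin -> Seoul. Judy is in Seoul.
After move 7: Seoul -> Lima. Judy is in Lima.
After move 8: Lima -> Rome. Judy is in Rome.
After move 9: Rome -> Seoul. Judy is in Seoul.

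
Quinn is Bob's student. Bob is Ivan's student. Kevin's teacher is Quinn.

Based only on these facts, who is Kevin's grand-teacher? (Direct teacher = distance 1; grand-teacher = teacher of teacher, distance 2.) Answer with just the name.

Reconstructing the teacher chain from the given facts:
  Ivan -> Bob -> Quinn -> Kevin
(each arrow means 'teacher of the next')
Positions in the chain (0 = top):
  position of Ivan: 0
  position of Bob: 1
  position of Quinn: 2
  position of Kevin: 3

Kevin is at position 3; the grand-teacher is 2 steps up the chain, i.e. position 1: Bob.

Answer: Bob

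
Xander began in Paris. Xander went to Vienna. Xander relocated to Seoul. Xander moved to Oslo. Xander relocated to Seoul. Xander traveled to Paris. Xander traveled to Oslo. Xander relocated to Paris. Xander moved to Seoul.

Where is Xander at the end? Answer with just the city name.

Answer: Seoul

Derivation:
Tracking Xander's location:
Start: Xander is in Paris.
After move 1: Paris -> Vienna. Xander is in Vienna.
After move 2: Vienna -> Seoul. Xander is in Seoul.
After move 3: Seoul -> Oslo. Xander is in Oslo.
After move 4: Oslo -> Seoul. Xander is in Seoul.
After move 5: Seoul -> Paris. Xander is in Paris.
After move 6: Paris -> Oslo. Xander is in Oslo.
After move 7: Oslo -> Paris. Xander is in Paris.
After move 8: Paris -> Seoul. Xander is in Seoul.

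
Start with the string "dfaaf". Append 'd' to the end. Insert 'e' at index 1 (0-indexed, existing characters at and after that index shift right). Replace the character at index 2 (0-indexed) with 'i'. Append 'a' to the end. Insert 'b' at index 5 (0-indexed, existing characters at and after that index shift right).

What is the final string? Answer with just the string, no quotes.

Applying each edit step by step:
Start: "dfaaf"
Op 1 (append 'd'): "dfaaf" -> "dfaafd"
Op 2 (insert 'e' at idx 1): "dfaafd" -> "defaafd"
Op 3 (replace idx 2: 'f' -> 'i'): "defaafd" -> "deiaafd"
Op 4 (append 'a'): "deiaafd" -> "deiaafda"
Op 5 (insert 'b' at idx 5): "deiaafda" -> "deiaabfda"

Answer: deiaabfda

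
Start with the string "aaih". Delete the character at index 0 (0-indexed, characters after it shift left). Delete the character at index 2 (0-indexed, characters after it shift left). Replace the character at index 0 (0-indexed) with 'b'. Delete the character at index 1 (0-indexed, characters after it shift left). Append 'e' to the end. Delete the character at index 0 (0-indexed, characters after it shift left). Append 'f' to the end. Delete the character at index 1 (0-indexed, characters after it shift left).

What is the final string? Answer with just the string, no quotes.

Applying each edit step by step:
Start: "aaih"
Op 1 (delete idx 0 = 'a'): "aaih" -> "aih"
Op 2 (delete idx 2 = 'h'): "aih" -> "ai"
Op 3 (replace idx 0: 'a' -> 'b'): "ai" -> "bi"
Op 4 (delete idx 1 = 'i'): "bi" -> "b"
Op 5 (append 'e'): "b" -> "be"
Op 6 (delete idx 0 = 'b'): "be" -> "e"
Op 7 (append 'f'): "e" -> "ef"
Op 8 (delete idx 1 = 'f'): "ef" -> "e"

Answer: e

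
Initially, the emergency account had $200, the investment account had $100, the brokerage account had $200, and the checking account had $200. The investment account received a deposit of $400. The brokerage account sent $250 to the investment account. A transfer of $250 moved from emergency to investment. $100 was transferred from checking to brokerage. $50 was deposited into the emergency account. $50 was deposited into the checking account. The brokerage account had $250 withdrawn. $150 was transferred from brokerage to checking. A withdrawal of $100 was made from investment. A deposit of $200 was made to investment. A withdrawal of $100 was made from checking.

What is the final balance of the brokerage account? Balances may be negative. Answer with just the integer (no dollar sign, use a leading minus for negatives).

Tracking account balances step by step:
Start: emergency=200, investment=100, brokerage=200, checking=200
Event 1 (deposit 400 to investment): investment: 100 + 400 = 500. Balances: emergency=200, investment=500, brokerage=200, checking=200
Event 2 (transfer 250 brokerage -> investment): brokerage: 200 - 250 = -50, investment: 500 + 250 = 750. Balances: emergency=200, investment=750, brokerage=-50, checking=200
Event 3 (transfer 250 emergency -> investment): emergency: 200 - 250 = -50, investment: 750 + 250 = 1000. Balances: emergency=-50, investment=1000, brokerage=-50, checking=200
Event 4 (transfer 100 checking -> brokerage): checking: 200 - 100 = 100, brokerage: -50 + 100 = 50. Balances: emergency=-50, investment=1000, brokerage=50, checking=100
Event 5 (deposit 50 to emergency): emergency: -50 + 50 = 0. Balances: emergency=0, investment=1000, brokerage=50, checking=100
Event 6 (deposit 50 to checking): checking: 100 + 50 = 150. Balances: emergency=0, investment=1000, brokerage=50, checking=150
Event 7 (withdraw 250 from brokerage): brokerage: 50 - 250 = -200. Balances: emergency=0, investment=1000, brokerage=-200, checking=150
Event 8 (transfer 150 brokerage -> checking): brokerage: -200 - 150 = -350, checking: 150 + 150 = 300. Balances: emergency=0, investment=1000, brokerage=-350, checking=300
Event 9 (withdraw 100 from investment): investment: 1000 - 100 = 900. Balances: emergency=0, investment=900, brokerage=-350, checking=300
Event 10 (deposit 200 to investment): investment: 900 + 200 = 1100. Balances: emergency=0, investment=1100, brokerage=-350, checking=300
Event 11 (withdraw 100 from checking): checking: 300 - 100 = 200. Balances: emergency=0, investment=1100, brokerage=-350, checking=200

Final balance of brokerage: -350

Answer: -350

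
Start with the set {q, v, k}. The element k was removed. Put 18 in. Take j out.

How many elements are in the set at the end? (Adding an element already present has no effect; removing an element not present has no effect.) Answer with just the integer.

Tracking the set through each operation:
Start: {k, q, v}
Event 1 (remove k): removed. Set: {q, v}
Event 2 (add 18): added. Set: {18, q, v}
Event 3 (remove j): not present, no change. Set: {18, q, v}

Final set: {18, q, v} (size 3)

Answer: 3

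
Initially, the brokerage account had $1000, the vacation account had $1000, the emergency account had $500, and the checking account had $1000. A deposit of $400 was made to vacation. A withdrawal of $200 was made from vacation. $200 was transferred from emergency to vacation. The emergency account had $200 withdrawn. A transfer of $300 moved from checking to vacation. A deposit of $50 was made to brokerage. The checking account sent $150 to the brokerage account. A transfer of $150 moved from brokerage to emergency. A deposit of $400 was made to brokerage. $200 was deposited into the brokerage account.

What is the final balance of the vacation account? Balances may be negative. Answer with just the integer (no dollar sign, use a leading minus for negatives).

Tracking account balances step by step:
Start: brokerage=1000, vacation=1000, emergency=500, checking=1000
Event 1 (deposit 400 to vacation): vacation: 1000 + 400 = 1400. Balances: brokerage=1000, vacation=1400, emergency=500, checking=1000
Event 2 (withdraw 200 from vacation): vacation: 1400 - 200 = 1200. Balances: brokerage=1000, vacation=1200, emergency=500, checking=1000
Event 3 (transfer 200 emergency -> vacation): emergency: 500 - 200 = 300, vacation: 1200 + 200 = 1400. Balances: brokerage=1000, vacation=1400, emergency=300, checking=1000
Event 4 (withdraw 200 from emergency): emergency: 300 - 200 = 100. Balances: brokerage=1000, vacation=1400, emergency=100, checking=1000
Event 5 (transfer 300 checking -> vacation): checking: 1000 - 300 = 700, vacation: 1400 + 300 = 1700. Balances: brokerage=1000, vacation=1700, emergency=100, checking=700
Event 6 (deposit 50 to brokerage): brokerage: 1000 + 50 = 1050. Balances: brokerage=1050, vacation=1700, emergency=100, checking=700
Event 7 (transfer 150 checking -> brokerage): checking: 700 - 150 = 550, brokerage: 1050 + 150 = 1200. Balances: brokerage=1200, vacation=1700, emergency=100, checking=550
Event 8 (transfer 150 brokerage -> emergency): brokerage: 1200 - 150 = 1050, emergency: 100 + 150 = 250. Balances: brokerage=1050, vacation=1700, emergency=250, checking=550
Event 9 (deposit 400 to brokerage): brokerage: 1050 + 400 = 1450. Balances: brokerage=1450, vacation=1700, emergency=250, checking=550
Event 10 (deposit 200 to brokerage): brokerage: 1450 + 200 = 1650. Balances: brokerage=1650, vacation=1700, emergency=250, checking=550

Final balance of vacation: 1700

Answer: 1700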